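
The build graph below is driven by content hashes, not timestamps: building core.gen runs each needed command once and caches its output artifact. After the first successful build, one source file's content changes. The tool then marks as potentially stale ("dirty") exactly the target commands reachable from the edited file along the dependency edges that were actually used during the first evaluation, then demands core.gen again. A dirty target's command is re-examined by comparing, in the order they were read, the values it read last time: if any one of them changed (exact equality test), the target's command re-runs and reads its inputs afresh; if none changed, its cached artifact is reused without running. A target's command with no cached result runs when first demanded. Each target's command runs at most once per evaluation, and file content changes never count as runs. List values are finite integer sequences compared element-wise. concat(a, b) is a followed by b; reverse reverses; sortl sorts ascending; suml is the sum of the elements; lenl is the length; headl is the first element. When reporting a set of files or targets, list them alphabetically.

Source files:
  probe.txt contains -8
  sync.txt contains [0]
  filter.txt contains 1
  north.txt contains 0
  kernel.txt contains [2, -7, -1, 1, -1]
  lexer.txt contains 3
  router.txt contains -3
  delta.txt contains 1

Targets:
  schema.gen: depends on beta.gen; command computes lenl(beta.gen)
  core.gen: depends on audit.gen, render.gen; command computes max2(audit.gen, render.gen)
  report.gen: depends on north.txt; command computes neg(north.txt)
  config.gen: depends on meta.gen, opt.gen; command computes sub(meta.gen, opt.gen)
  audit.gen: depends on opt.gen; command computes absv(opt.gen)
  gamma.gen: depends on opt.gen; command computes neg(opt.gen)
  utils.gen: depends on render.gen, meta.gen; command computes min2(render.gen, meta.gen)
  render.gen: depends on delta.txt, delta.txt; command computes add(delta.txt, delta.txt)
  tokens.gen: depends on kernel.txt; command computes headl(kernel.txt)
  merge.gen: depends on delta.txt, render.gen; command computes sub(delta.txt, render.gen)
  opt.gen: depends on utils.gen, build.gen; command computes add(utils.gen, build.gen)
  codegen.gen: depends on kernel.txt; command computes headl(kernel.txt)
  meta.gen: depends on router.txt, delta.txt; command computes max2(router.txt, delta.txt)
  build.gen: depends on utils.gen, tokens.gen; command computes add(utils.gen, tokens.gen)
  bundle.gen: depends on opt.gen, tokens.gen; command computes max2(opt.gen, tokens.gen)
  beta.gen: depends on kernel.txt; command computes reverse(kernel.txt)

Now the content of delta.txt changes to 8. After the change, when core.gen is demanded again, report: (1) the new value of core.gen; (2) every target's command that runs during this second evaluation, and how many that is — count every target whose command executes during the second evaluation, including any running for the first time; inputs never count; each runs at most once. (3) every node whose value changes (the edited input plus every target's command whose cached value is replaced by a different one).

core.gen now evaluates to 18.
Run set: audit.gen, build.gen, core.gen, meta.gen, opt.gen, render.gen, utils.gen (7 run).
Changed values: audit.gen, build.gen, core.gen, delta.txt, meta.gen, opt.gen, render.gen, utils.gen.

Initial pass — values computed on the first demand:
  meta.gen = max2(-3, 1) = 1
  render.gen = add(1, 1) = 2
  tokens.gen = headl([2, -7, -1, 1, -1]) = 2
  utils.gen = min2(2, 1) = 1
  build.gen = add(1, 2) = 3
  opt.gen = add(1, 3) = 4
  audit.gen = absv(4) = 4
  core.gen = max2(4, 2) = 4

Second demand — change propagation:
  meta.gen: re-runs because delta.txt 1->8; new result 8.
  render.gen: re-runs because delta.txt 1->8; delta.txt 1->8; new result 16.
  utils.gen: re-runs because render.gen 2->16; meta.gen 1->8; new result 8.
  build.gen: re-runs because utils.gen 1->8; new result 10.
  opt.gen: re-runs because utils.gen 1->8; build.gen 3->10; new result 18.
  audit.gen: re-runs because opt.gen 4->18; new result 18.
  core.gen: re-runs because audit.gen 4->18; render.gen 2->16; new result 18.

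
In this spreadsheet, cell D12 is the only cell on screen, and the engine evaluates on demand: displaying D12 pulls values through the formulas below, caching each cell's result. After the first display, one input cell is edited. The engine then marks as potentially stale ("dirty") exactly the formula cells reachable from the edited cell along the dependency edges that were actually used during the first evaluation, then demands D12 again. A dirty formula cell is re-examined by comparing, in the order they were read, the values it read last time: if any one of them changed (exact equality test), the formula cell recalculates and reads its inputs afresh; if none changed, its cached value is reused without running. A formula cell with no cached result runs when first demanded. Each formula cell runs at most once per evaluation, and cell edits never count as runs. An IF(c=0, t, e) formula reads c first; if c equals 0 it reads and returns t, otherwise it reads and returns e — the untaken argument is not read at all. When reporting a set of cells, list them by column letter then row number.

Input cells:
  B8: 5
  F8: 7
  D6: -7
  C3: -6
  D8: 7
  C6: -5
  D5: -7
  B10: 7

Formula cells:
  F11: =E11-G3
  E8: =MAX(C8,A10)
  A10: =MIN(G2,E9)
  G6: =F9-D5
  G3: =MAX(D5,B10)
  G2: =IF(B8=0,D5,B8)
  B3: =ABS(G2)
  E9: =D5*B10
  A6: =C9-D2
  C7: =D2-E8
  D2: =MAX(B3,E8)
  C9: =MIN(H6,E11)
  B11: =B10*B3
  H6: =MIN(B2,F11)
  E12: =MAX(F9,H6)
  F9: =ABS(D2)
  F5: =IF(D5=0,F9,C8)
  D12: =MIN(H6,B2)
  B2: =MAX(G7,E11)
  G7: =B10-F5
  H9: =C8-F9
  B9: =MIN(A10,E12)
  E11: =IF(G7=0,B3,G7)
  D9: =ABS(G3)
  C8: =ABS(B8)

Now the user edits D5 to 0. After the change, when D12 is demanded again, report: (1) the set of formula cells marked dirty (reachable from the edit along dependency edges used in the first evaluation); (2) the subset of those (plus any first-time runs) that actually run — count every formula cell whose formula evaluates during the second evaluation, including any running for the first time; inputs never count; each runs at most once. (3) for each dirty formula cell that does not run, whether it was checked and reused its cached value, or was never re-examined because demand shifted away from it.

Dirty set: B2, D12, E11, F5, F11, G3, G7, H6.
Run set: A10, B3, D2, E8, E9, F5, F9, G2, G3 (9 run).
Re-examined without running (cache reused): B2, D12, E11, F11, G7, H6.
The important point: the flipped condition pulls in fresh nodes; A10, B3, D2, E8, E9, F9, G2 run for the first time.

Initial pass — values computed on the first demand:
  C8 = ABS(5) = 5
  F5 = IF(D5=0: D5=-7 -> else branch C8) = 5
  G3 = MAX(-7, 7) = 7
  G7 = 7 - 5 = 2
  E11 = IF(G7=0: G7=2 -> else branch G7) = 2
  B2 = MAX(2, 2) = 2
  F11 = 2 - 7 = -5
  H6 = MIN(2, -5) = -5
  D12 = MIN(-5, 2) = -5

Second demand — change propagation:
  E9: newly demanded (no cache) — executes and yields 0.
  G2: newly demanded (no cache) — executes and yields 5.
  A10: newly demanded (no cache) — executes and yields 0.
  B3: newly demanded (no cache) — executes and yields 5.
  E8: newly demanded (no cache) — executes and yields 5.
  D2: newly demanded (no cache) — executes and yields 5.
  F9: newly demanded (no cache) — executes and yields 5.
  F5: re-runs because D5 -7->0; new result 5 (unchanged).
  G3: re-runs because D5 -7->0; new result 7 (unchanged).
  G7: re-examined; everything it read last time is the same (B10 unchanged, F5 unchanged) — cache 2 kept, no run.
  E11: re-examined; everything it read last time is the same (G7 unchanged, G7 unchanged) — cache 2 kept, no run.
  B2: re-examined; everything it read last time is the same (G7 unchanged, E11 unchanged) — cache 2 kept, no run.
  F11: re-examined; everything it read last time is the same (E11 unchanged, G3 unchanged) — cache -5 kept, no run.
  H6: re-examined; everything it read last time is the same (B2 unchanged, F11 unchanged) — cache -5 kept, no run.
  D12: re-examined; everything it read last time is the same (H6 unchanged, B2 unchanged) — cache -5 kept, no run.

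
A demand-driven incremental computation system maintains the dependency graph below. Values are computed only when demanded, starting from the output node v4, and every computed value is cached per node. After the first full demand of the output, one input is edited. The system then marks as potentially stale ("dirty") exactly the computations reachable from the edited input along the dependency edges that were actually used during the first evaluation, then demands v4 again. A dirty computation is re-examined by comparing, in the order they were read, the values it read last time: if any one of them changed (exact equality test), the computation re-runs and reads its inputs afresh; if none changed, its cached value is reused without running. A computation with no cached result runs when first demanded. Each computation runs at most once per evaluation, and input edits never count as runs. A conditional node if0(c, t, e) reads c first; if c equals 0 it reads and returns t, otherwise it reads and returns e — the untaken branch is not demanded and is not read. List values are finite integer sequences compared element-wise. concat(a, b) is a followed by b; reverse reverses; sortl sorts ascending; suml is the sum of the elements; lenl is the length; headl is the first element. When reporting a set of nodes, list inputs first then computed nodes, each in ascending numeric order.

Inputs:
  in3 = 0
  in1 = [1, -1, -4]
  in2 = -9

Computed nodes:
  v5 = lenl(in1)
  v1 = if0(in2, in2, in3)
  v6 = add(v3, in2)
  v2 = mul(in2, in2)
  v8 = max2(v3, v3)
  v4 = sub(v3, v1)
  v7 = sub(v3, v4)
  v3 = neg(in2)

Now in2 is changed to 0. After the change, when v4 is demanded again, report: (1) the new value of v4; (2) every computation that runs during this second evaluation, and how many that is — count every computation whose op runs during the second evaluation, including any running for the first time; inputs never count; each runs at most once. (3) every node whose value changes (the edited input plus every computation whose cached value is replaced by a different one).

First evaluation (everything demanded from the output):
  v1 = if0(in2=-9 -> else branch in3) = 0
  v3 = neg(-9) = 9
  v4 = sub(9, 0) = 9

Propagation after the edit:
  v1: runs — in2 -9->0; result 0 (same value as before).
  v3: runs — in2 -9->0; result 0.
  v4: runs — v3 9->0; result 0.

New value of v4: 0.
Computations that run: v1, v3, v4 — 3 in total.
Values that change: in2, v3, v4.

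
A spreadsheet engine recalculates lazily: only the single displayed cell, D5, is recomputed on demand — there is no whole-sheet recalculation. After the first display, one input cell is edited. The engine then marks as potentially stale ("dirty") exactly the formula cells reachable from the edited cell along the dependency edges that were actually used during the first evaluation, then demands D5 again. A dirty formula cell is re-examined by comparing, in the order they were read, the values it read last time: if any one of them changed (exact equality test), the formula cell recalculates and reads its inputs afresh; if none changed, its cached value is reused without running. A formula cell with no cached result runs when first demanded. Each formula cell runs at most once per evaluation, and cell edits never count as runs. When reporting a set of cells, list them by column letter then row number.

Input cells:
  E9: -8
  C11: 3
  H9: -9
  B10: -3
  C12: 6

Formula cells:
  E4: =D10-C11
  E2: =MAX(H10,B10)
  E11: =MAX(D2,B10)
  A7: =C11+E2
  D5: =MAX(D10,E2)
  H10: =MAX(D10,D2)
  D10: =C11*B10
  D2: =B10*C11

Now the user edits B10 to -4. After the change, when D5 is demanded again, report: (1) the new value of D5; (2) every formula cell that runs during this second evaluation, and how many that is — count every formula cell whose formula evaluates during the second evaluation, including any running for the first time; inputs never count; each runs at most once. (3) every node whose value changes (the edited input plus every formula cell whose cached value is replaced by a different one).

New value of D5: -4.
Formula cells that run: D2, D5, D10, E2, H10 — 5 in total.
Values that change: B10, D2, D5, D10, E2, H10.

First evaluation (everything demanded from the output):
  D2 = -3 * 3 = -9
  D10 = 3 * -3 = -9
  H10 = MAX(-9, -9) = -9
  E2 = MAX(-9, -3) = -3
  D5 = MAX(-9, -3) = -3

Propagation after the edit:
  D2: runs — B10 -3->-4; result -12.
  D10: runs — B10 -3->-4; result -12.
  H10: runs — D10 -9->-12; D2 -9->-12; result -12.
  E2: runs — H10 -9->-12; B10 -3->-4; result -4.
  D5: runs — D10 -9->-12; E2 -3->-4; result -4.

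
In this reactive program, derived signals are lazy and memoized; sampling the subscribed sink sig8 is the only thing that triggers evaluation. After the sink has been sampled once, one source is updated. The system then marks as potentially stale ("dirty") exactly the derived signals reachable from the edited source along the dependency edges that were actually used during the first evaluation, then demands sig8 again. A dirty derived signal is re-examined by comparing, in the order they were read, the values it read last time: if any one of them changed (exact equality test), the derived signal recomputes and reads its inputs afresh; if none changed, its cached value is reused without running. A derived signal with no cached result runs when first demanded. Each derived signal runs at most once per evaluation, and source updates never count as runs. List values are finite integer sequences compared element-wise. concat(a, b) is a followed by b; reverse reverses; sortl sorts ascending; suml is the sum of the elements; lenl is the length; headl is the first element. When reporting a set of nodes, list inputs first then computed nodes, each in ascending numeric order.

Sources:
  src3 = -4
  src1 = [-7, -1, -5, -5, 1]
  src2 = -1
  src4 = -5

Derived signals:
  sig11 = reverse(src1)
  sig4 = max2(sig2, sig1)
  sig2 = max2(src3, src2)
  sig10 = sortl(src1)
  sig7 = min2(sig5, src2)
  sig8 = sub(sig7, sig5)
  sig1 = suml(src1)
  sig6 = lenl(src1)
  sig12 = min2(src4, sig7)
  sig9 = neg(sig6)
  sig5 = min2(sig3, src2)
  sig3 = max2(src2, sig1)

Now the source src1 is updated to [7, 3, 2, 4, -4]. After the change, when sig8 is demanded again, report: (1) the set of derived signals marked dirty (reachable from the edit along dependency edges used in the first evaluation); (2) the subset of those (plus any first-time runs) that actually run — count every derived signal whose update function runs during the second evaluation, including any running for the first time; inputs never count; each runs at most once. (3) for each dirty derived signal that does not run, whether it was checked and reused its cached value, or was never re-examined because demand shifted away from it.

First demand of the output computes:
  sig1 = suml([-7, -1, -5, -5, 1]) = -17
  sig3 = max2(-1, -17) = -1
  sig5 = min2(-1, -1) = -1
  sig7 = min2(-1, -1) = -1
  sig8 = sub(-1, -1) = 0

After the edit, cleaning proceeds:
  sig1: a read changed (src1 [-7, -1, -5, -5, 1]->[7, 3, 2, 4, -4]) — executes, giving 12.
  sig3: a read changed (sig1 -17->12) — executes, giving 12.
  sig5: a read changed (sig3 -1->12) — executes, giving -1 — identical to its old value.
  sig7: dirty, but its reads are unchanged (sig5 unchanged, src2 unchanged); cached -1 stands.
  sig8: dirty, but its reads are unchanged (sig7 unchanged, sig5 unchanged); cached 0 stands.

Note the absorption at sig5: it re-runs yet its value is the same, leaving the output's value untouched.

The edit dirties: sig1, sig3, sig5, sig7, sig8.
3 derived signals run: sig1, sig3, sig5.
Cache hits after checking: sig7, sig8.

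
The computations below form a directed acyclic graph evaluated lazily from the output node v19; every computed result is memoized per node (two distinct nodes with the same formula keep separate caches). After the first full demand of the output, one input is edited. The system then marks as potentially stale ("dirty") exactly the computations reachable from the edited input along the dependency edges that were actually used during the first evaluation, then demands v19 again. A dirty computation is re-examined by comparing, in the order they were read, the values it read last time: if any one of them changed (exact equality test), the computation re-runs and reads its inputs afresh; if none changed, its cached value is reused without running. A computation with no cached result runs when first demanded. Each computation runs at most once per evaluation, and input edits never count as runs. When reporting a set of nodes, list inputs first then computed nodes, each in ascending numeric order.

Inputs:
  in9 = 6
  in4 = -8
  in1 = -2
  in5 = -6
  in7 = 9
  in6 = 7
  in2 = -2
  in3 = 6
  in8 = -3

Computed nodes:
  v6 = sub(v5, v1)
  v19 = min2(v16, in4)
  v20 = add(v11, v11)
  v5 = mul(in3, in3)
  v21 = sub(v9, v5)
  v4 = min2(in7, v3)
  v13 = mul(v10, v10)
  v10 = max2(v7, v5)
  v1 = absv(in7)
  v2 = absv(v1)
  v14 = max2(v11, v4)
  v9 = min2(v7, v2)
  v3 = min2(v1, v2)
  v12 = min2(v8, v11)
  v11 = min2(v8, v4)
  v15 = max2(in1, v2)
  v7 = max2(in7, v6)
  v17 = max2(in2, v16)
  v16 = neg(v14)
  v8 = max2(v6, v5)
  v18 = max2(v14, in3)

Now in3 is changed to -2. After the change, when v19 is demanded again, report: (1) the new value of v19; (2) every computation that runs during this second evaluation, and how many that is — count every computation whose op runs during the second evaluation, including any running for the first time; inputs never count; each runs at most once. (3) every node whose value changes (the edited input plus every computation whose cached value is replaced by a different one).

Demanding v19 again yields -9.
5 computations run: v5, v6, v8, v11, v14.
The nodes whose values change: in3, v5, v6, v8, v11.
Note the absorption at v14: it re-runs yet its value is the same, leaving the output's value untouched.

First demand of the output computes:
  v1 = absv(9) = 9
  v2 = absv(9) = 9
  v3 = min2(9, 9) = 9
  v4 = min2(9, 9) = 9
  v5 = mul(6, 6) = 36
  v6 = sub(36, 9) = 27
  v8 = max2(27, 36) = 36
  v11 = min2(36, 9) = 9
  v14 = max2(9, 9) = 9
  v16 = neg(9) = -9
  v19 = min2(-9, -8) = -9

After the edit, cleaning proceeds:
  v5: a read changed (in3 6->-2; in3 6->-2) — executes, giving 4.
  v6: a read changed (v5 36->4) — executes, giving -5.
  v8: a read changed (v6 27->-5; v5 36->4) — executes, giving 4.
  v11: a read changed (v8 36->4) — executes, giving 4.
  v14: a read changed (v11 9->4) — executes, giving 9 — identical to its old value.
  v16: dirty, but its reads are unchanged (v14 unchanged); cached -9 stands.
  v19: dirty, but its reads are unchanged (v16 unchanged, in4 unchanged); cached -9 stands.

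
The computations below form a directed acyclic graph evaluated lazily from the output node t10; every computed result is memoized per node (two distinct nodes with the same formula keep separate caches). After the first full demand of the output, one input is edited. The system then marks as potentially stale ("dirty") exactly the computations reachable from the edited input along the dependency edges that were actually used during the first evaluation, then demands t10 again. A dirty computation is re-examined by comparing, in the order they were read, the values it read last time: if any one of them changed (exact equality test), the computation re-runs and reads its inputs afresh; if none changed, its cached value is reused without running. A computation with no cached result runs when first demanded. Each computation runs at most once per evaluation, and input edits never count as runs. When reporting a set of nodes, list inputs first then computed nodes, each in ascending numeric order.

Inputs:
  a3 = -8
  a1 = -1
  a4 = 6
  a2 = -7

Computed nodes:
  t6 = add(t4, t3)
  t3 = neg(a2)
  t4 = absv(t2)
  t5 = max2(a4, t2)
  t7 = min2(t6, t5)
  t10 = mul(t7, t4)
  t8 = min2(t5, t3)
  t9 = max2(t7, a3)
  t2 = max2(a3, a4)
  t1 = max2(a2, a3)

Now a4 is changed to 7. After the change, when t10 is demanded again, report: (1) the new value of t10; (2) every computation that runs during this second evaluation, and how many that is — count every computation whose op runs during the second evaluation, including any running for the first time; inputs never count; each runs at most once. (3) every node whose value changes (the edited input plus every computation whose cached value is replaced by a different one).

First demand of the output computes:
  t2 = max2(-8, 6) = 6
  t3 = neg(-7) = 7
  t4 = absv(6) = 6
  t5 = max2(6, 6) = 6
  t6 = add(6, 7) = 13
  t7 = min2(13, 6) = 6
  t10 = mul(6, 6) = 36

After the edit, cleaning proceeds:
  t2: a read changed (a4 6->7) — executes, giving 7.
  t4: a read changed (t2 6->7) — executes, giving 7.
  t5: a read changed (a4 6->7; t2 6->7) — executes, giving 7.
  t6: a read changed (t4 6->7) — executes, giving 14.
  t7: a read changed (t6 13->14; t5 6->7) — executes, giving 7.
  t10: a read changed (t7 6->7; t4 6->7) — executes, giving 49.

Demanding t10 again yields 49.
6 computations run: t2, t4, t5, t6, t7, t10.
The nodes whose values change: a4, t2, t4, t5, t6, t7, t10.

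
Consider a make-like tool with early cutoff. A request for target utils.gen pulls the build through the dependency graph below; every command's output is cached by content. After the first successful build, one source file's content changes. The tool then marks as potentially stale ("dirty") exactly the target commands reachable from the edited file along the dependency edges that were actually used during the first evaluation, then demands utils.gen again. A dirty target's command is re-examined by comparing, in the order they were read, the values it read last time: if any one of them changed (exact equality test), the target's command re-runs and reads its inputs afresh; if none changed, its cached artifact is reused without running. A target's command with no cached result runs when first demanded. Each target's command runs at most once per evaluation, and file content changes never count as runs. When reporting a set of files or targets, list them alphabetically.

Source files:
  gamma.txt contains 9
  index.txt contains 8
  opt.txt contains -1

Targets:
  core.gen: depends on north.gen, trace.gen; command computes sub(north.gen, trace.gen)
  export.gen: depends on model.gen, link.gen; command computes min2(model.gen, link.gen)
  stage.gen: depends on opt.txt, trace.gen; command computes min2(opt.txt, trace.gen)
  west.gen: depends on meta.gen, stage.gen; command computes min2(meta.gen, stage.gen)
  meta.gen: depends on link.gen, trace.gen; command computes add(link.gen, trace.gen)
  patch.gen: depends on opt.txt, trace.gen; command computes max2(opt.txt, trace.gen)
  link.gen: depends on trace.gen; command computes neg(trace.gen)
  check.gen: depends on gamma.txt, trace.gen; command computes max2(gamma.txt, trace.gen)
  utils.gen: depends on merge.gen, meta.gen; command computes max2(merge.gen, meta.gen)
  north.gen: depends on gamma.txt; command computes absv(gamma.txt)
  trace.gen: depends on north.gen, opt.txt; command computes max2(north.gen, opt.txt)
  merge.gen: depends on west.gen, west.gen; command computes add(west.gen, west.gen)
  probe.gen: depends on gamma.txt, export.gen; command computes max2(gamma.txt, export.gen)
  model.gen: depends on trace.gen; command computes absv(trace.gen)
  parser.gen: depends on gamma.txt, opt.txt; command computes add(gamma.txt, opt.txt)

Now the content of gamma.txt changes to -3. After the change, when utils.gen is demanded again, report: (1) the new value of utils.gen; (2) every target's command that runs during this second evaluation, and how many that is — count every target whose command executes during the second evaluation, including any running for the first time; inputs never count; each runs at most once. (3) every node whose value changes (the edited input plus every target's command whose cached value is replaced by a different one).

Demanding utils.gen again yields 0.
5 target commands run: link.gen, meta.gen, north.gen, stage.gen, trace.gen.
The nodes whose values change: gamma.txt, link.gen, north.gen, trace.gen.
Note where the cutoff bites: west.gen is checked, finds nothing changed, and keeps its cache.

First demand of the output computes:
  north.gen = absv(9) = 9
  trace.gen = max2(9, -1) = 9
  link.gen = neg(9) = -9
  meta.gen = add(-9, 9) = 0
  stage.gen = min2(-1, 9) = -1
  west.gen = min2(0, -1) = -1
  merge.gen = add(-1, -1) = -2
  utils.gen = max2(-2, 0) = 0

After the edit, cleaning proceeds:
  north.gen: a read changed (gamma.txt 9->-3) — executes, giving 3.
  trace.gen: a read changed (north.gen 9->3) — executes, giving 3.
  link.gen: a read changed (trace.gen 9->3) — executes, giving -3.
  meta.gen: a read changed (link.gen -9->-3; trace.gen 9->3) — executes, giving 0 — identical to its old value.
  stage.gen: a read changed (trace.gen 9->3) — executes, giving -1 — identical to its old value.
  west.gen: dirty, but its reads are unchanged (meta.gen unchanged, stage.gen unchanged); cached -1 stands.
  merge.gen: dirty, but its reads are unchanged (west.gen unchanged, west.gen unchanged); cached -2 stands.
  utils.gen: dirty, but its reads are unchanged (merge.gen unchanged, meta.gen unchanged); cached 0 stands.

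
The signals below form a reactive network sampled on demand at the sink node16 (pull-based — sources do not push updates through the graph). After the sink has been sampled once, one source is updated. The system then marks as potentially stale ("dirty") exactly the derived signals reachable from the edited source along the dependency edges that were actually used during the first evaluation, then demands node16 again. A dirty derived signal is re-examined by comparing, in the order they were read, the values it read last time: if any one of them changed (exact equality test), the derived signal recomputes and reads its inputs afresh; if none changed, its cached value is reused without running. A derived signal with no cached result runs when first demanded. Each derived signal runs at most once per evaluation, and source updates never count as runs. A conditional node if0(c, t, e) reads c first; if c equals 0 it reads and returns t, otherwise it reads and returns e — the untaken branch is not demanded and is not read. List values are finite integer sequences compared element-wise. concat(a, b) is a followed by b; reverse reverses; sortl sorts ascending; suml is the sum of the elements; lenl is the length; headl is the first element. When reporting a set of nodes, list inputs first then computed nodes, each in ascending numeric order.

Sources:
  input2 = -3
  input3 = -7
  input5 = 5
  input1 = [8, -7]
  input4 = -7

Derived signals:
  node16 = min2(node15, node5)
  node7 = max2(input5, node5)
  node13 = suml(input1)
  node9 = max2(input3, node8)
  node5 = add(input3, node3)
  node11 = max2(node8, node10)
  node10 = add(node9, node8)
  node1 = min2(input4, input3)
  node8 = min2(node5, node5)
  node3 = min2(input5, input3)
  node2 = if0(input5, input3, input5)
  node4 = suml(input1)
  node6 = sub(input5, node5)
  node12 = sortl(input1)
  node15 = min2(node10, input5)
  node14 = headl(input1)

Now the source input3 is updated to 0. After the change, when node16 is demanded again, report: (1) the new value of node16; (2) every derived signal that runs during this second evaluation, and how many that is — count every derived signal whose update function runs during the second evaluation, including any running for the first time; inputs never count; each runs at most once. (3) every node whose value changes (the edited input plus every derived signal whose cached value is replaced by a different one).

Initial pass — values computed on the first demand:
  node3 = min2(5, -7) = -7
  node5 = add(-7, -7) = -14
  node8 = min2(-14, -14) = -14
  node9 = max2(-7, -14) = -7
  node10 = add(-7, -14) = -21
  node15 = min2(-21, 5) = -21
  node16 = min2(-21, -14) = -21

Second demand — change propagation:
  node3: re-runs because input3 -7->0; new result 0.
  node5: re-runs because input3 -7->0; node3 -7->0; new result 0.
  node8: re-runs because node5 -14->0; node5 -14->0; new result 0.
  node9: re-runs because input3 -7->0; node8 -14->0; new result 0.
  node10: re-runs because node9 -7->0; node8 -14->0; new result 0.
  node15: re-runs because node10 -21->0; new result 0.
  node16: re-runs because node15 -21->0; node5 -14->0; new result 0.

node16 now evaluates to 0.
Run set: node3, node5, node8, node9, node10, node15, node16 (7 run).
Changed values: input3, node3, node5, node8, node9, node10, node15, node16.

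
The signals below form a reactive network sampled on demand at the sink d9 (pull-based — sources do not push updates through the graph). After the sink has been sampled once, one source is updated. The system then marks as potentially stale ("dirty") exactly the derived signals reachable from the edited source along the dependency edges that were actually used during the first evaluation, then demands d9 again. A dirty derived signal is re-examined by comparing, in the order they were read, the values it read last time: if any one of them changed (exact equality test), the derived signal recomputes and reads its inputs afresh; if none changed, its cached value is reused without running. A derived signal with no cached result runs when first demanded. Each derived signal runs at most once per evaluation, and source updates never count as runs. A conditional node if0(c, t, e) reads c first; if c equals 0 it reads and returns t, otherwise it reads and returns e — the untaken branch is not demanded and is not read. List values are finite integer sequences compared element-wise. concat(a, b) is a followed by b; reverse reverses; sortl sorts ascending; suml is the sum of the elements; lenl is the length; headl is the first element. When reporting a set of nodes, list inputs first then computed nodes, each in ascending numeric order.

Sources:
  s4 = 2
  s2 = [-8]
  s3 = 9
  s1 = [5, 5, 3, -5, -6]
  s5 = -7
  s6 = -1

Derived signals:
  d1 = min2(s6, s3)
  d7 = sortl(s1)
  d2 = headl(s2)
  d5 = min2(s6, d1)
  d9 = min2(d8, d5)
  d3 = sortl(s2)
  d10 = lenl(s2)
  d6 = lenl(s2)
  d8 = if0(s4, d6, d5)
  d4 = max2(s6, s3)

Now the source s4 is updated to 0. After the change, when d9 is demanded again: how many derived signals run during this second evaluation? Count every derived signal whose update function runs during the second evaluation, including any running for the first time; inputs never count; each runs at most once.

Initial pass — values computed on the first demand:
  d1 = min2(-1, 9) = -1
  d5 = min2(-1, -1) = -1
  d8 = if0(s4=2 -> else branch d5) = -1
  d9 = min2(-1, -1) = -1

Second demand — change propagation:
  d6: newly demanded (no cache) — executes and yields 1.
  d8: re-runs because s4 2->0; new result 1.
  d9: re-runs because d8 -1->1; new result -1 (unchanged).

The important point: the flipped condition pulls in fresh nodes; d6 runs for the first time.

Run set: d6, d8, d9 (3 run).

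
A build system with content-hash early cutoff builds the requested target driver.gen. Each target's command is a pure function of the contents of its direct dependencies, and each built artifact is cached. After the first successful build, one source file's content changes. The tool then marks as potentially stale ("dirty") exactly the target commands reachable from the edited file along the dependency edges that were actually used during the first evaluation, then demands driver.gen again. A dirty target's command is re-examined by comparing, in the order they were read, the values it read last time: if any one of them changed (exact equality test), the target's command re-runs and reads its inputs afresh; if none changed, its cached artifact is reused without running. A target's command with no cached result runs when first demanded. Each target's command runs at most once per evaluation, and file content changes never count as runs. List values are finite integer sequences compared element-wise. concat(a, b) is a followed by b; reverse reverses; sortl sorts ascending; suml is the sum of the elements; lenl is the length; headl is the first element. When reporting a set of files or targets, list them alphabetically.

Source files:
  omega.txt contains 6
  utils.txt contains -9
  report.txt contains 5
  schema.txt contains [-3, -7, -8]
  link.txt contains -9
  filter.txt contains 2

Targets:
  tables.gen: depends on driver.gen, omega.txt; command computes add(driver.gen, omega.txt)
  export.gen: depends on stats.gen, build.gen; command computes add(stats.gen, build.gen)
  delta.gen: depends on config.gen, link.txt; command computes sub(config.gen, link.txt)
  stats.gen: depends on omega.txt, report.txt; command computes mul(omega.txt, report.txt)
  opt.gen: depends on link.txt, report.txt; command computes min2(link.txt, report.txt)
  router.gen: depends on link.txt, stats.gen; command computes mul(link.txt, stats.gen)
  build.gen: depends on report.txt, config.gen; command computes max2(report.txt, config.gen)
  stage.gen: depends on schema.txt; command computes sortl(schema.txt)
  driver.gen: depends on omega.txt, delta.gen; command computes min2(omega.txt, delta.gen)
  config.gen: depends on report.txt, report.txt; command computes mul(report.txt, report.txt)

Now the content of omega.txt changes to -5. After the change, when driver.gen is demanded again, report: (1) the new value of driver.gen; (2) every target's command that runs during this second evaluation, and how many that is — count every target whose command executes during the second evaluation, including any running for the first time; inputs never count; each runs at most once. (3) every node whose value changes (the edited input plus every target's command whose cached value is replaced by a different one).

New value of driver.gen: -5.
Target commands that run: driver.gen — 1 in total.
Values that change: driver.gen, omega.txt.

First evaluation (everything demanded from the output):
  config.gen = mul(5, 5) = 25
  delta.gen = sub(25, -9) = 34
  driver.gen = min2(6, 34) = 6

Propagation after the edit:
  driver.gen: runs — omega.txt 6->-5; result -5.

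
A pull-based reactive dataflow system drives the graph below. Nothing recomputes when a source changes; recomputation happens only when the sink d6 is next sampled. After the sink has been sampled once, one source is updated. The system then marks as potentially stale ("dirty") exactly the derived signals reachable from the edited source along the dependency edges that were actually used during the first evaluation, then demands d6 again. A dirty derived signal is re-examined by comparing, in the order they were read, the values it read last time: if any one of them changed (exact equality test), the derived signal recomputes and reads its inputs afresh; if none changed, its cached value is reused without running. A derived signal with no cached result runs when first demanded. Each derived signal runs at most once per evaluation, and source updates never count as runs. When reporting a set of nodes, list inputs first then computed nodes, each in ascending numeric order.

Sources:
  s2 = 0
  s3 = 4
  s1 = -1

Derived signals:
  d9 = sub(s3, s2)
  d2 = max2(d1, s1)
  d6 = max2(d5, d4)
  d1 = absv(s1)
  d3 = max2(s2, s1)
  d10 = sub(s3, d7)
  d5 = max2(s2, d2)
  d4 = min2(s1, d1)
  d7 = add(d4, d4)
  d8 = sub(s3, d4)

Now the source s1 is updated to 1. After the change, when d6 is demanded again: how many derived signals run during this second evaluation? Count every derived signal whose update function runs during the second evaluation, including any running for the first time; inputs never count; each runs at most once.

Derived signals that run: d1, d2, d4, d6 — 4 in total.
Key observation: the cutoff stops propagation at d5 — its inputs' values are unchanged, so it reuses its cache.

First evaluation (everything demanded from the output):
  d1 = absv(-1) = 1
  d2 = max2(1, -1) = 1
  d4 = min2(-1, 1) = -1
  d5 = max2(0, 1) = 1
  d6 = max2(1, -1) = 1

Propagation after the edit:
  d1: runs — s1 -1->1; result 1 (same value as before).
  d2: runs — s1 -1->1; result 1 (same value as before).
  d4: runs — s1 -1->1; result 1.
  d5: checked — values it read are unchanged (s2 unchanged, d2 unchanged); reused cached 1 without running.
  d6: runs — d4 -1->1; result 1 (same value as before).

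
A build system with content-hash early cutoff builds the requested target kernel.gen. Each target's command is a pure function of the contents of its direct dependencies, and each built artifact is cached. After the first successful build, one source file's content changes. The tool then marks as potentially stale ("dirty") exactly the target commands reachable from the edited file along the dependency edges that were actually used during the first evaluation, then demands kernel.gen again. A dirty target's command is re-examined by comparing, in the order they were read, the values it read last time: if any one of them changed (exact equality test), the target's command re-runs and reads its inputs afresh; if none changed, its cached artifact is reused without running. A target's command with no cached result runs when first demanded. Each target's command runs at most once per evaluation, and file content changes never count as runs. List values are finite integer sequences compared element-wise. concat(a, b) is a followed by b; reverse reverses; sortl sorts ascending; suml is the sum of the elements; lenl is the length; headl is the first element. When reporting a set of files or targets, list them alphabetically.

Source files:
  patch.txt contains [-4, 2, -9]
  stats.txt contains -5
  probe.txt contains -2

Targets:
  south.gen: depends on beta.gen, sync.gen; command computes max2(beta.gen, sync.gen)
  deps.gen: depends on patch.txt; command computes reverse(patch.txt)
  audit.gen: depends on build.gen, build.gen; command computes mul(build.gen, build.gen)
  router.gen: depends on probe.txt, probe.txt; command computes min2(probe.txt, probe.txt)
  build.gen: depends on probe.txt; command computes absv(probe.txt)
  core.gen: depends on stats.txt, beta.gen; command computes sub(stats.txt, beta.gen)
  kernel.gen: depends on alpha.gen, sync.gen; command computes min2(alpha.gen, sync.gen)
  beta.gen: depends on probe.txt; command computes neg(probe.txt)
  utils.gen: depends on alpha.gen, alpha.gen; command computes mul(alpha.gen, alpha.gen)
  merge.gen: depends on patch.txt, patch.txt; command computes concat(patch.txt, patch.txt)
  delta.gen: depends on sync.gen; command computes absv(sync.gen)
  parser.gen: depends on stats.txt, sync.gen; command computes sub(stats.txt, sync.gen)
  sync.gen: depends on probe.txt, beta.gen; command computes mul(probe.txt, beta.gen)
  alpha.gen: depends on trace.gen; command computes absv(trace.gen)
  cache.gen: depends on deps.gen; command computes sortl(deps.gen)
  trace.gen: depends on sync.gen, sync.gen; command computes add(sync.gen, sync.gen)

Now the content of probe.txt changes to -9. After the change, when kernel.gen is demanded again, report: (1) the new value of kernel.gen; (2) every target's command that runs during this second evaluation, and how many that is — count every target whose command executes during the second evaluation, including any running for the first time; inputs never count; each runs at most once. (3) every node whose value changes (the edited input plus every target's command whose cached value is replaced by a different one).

New value of kernel.gen: -81.
Target commands that run: alpha.gen, beta.gen, kernel.gen, sync.gen, trace.gen — 5 in total.
Values that change: alpha.gen, beta.gen, kernel.gen, probe.txt, sync.gen, trace.gen.

First evaluation (everything demanded from the output):
  beta.gen = neg(-2) = 2
  sync.gen = mul(-2, 2) = -4
  trace.gen = add(-4, -4) = -8
  alpha.gen = absv(-8) = 8
  kernel.gen = min2(8, -4) = -4

Propagation after the edit:
  beta.gen: runs — probe.txt -2->-9; result 9.
  sync.gen: runs — probe.txt -2->-9; beta.gen 2->9; result -81.
  trace.gen: runs — sync.gen -4->-81; sync.gen -4->-81; result -162.
  alpha.gen: runs — trace.gen -8->-162; result 162.
  kernel.gen: runs — alpha.gen 8->162; sync.gen -4->-81; result -81.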